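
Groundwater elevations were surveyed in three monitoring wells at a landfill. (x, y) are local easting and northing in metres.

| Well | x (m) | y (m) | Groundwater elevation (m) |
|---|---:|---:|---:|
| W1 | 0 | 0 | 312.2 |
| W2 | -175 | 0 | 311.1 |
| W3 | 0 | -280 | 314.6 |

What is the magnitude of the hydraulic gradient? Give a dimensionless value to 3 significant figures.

0.0106

∂h/∂x = (311.1 − 312.2) / (-175 − 0) = +0.006286
∂h/∂y = (314.6 − 312.2) / (-280 − 0) = -0.008571
|∇h| = √(0.006286² + -0.008571²) = 0.01063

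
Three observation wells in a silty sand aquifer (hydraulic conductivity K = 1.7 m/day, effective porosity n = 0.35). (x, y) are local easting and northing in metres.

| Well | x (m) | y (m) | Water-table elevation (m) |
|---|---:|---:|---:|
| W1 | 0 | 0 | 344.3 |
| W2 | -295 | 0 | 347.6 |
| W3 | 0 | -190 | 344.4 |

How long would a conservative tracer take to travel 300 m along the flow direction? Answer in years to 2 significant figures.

∂h/∂x = (347.6 − 344.3) / (-295 − 0) = -0.01119
∂h/∂y = (344.4 − 344.3) / (-190 − 0) = -0.0005263
|∇h| = √(-0.01119² + -0.0005263²) = 0.0112
Seepage velocity v = K·i/n = 1.7 × 0.0112 / 0.35 = 0.0544 m/day.
t = 300 / 0.0544 = 5515 days = 15.1 years.

15 years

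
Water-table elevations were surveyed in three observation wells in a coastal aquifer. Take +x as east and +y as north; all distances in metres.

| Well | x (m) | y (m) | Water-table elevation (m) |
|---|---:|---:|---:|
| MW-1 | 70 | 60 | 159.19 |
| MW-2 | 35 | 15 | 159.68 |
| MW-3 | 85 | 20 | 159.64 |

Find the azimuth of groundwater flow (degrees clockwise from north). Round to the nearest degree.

Differences from MW-1: to MW-2 (Δx, Δy, Δh) = (-35, -45, +0.49); to MW-3 = (15, -40, +0.45).
Solve a·Δx + b·Δy = Δh: det = (-35)·(-40) − 15·(-45) = 2075.
∂h/∂x = [(+0.49)·(-40) − (+0.45)·(-45)] / 2075 = +0.0003133
∂h/∂y = [(-35)·(+0.45) − 15·(+0.49)] / 2075 = -0.01113
Flow direction (−∇h) has components (-0.0003133 E, +0.01113 N).
Azimuth = atan2(E, N) = atan2(-0.0003133, +0.01113) = 358.4° ≈ 358°.

358°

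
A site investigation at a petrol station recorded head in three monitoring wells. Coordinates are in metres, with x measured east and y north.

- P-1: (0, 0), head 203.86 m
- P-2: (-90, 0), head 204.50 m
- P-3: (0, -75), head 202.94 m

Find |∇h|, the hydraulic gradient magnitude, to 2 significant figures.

∂h/∂x = (204.50 − 203.86) / (-90 − 0) = -0.007111
∂h/∂y = (202.94 − 203.86) / (-75 − 0) = +0.01227
|∇h| = √(-0.007111² + 0.01227²) = 0.01418

0.014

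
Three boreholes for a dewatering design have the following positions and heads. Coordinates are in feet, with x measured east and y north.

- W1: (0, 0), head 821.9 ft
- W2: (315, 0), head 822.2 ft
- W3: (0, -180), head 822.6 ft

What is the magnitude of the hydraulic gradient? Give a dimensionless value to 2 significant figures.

∂h/∂x = (822.2 − 821.9) / (315 − 0) = +0.0009524
∂h/∂y = (822.6 − 821.9) / (-180 − 0) = -0.003889
|∇h| = √(0.0009524² + -0.003889²) = 0.004004

0.0040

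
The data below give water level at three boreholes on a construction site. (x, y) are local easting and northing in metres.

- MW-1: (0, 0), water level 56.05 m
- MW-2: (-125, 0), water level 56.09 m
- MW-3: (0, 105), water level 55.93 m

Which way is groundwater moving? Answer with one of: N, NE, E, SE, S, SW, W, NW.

∂h/∂x = (56.09 − 56.05) / (-125 − 0) = -0.0003200
∂h/∂y = (55.93 − 56.05) / (105 − 0) = -0.001143
Flow = −∇h = (+0.0003200 east, +0.001143 north), which points north.

N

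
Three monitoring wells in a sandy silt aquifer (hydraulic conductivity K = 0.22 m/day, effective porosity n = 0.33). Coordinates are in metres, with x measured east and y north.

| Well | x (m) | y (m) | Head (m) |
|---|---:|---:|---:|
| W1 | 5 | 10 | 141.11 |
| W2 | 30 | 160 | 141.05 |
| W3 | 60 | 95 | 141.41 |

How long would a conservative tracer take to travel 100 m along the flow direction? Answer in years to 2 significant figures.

49 years

With h = a·x + b·y + c and W1 as origin, the differences give:
  25·a + 150·b = -0.06
  55·a + 85·b = +0.30
Eliminate b (×85 and ×150, subtract): -6125·a = -50.100 → a = ∂h/∂x = +0.008180
Back-substitute: b = ∂h/∂y = -0.001763.
|∇h| = √(0.008180² + -0.001763²) = 0.008368
Seepage velocity v = K·i/n = 0.22 × 0.008368 / 0.33 = 0.005579 m/day.
t = 100 / 0.005579 = 1.792e+04 days = 49.1 years.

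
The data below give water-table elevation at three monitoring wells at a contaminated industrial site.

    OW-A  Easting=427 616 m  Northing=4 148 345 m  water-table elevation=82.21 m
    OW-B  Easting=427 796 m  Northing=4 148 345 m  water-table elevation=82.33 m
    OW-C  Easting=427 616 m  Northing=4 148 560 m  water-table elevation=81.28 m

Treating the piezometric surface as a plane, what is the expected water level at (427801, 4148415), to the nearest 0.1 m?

82.0 m

∂h/∂x = (82.33 − 82.21) / (427796 − 427616) = +0.0006667
∂h/∂y = (81.28 − 82.21) / (4148560 − 4148345) = -0.004326
h(427801, 4148415) = 82.21 + (+0.0006667)·(185) + (-0.004326)·(70) = 82.21 +0.123 -0.303 = 82.031 m.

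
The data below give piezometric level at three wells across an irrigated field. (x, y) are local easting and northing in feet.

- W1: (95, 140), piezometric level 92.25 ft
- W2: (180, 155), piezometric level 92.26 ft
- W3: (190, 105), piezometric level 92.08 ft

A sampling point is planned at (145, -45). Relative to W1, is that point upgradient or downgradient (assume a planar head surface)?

downgradient

Taking W1 as reference: W2−W1 = (85, 15, +0.01); W3−W1 = (95, -35, -0.17).
Solve a·Δx + b·Δy = Δh: det = 85·(-35) − 95·15 = -4400.
∂h/∂x = [(+0.01)·(-35) − (-0.17)·15] / -4400 = -0.0005000
∂h/∂y = [85·(-0.17) − 95·(+0.01)] / -4400 = +0.003500
Head at (145, -45) = 92.25 + (-0.0005000)·(50) + (+0.003500)·(-185) = 91.58 ft.
That is lower than the 92.25 ft at W1, so the point is downgradient.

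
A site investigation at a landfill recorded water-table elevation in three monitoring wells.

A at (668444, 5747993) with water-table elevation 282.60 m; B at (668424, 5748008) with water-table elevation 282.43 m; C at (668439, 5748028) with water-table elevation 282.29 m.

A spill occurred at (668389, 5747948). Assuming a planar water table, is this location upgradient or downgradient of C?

upgradient

With h = a·x + b·y + c and A as origin, the differences give:
  (-20)·a + 15·b = -0.17
  (-5)·a + 35·b = -0.31
Eliminate b (×35 and ×15, subtract): -625·a = -1.300 → a = ∂h/∂x = +0.002080
Back-substitute: b = ∂h/∂y = -0.008560.
Head at (668389, 5747948) = 282.60 + (+0.002080)·(-55) + (-0.008560)·(-45) = 282.87 m.
That is higher than the 282.29 m at C, so the point is upgradient.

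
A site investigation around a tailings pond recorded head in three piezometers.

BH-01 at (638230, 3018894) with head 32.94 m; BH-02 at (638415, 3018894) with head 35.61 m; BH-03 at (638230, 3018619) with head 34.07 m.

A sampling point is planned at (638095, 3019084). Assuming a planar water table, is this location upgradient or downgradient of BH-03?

∂h/∂x = (35.61 − 32.94) / (638415 − 638230) = +0.01443
∂h/∂y = (34.07 − 32.94) / (3018619 − 3018894) = -0.004109
Head at (638095, 3019084) = 32.94 + (+0.01443)·(-135) + (-0.004109)·(190) = 30.21 m.
That is lower than the 34.07 m at BH-03, so the point is downgradient.

downgradient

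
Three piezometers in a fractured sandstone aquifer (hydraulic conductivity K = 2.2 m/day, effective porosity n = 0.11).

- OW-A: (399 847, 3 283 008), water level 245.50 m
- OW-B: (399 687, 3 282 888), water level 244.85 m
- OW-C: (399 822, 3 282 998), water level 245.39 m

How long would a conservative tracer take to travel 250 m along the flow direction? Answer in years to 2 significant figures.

7.0 years

Taking OW-A as reference: OW-B−OW-A = (-160, -120, -0.65); OW-C−OW-A = (-25, -10, -0.11).
Solve a·Δx + b·Δy = Δh: det = (-160)·(-10) − (-25)·(-120) = -1400.
∂h/∂x = [(-0.65)·(-10) − (-0.11)·(-120)] / -1400 = +0.004786
∂h/∂y = [(-160)·(-0.11) − (-25)·(-0.65)] / -1400 = -0.0009643
|∇h| = √(0.004786² + -0.0009643²) = 0.004882
Seepage velocity v = K·i/n = 2.2 × 0.004882 / 0.11 = 0.09764 m/day.
t = 250 / 0.09764 = 2560 days = 7.01 years.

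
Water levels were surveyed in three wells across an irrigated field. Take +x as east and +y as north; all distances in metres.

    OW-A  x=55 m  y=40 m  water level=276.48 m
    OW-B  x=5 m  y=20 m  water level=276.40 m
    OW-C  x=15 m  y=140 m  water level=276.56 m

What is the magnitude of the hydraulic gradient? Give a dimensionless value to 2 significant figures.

Taking OW-A as reference: OW-B−OW-A = (-50, -20, -0.08); OW-C−OW-A = (-40, 100, +0.08).
Solve a·Δx + b·Δy = Δh: det = (-50)·100 − (-40)·(-20) = -5800.
∂h/∂x = [(-0.08)·100 − (+0.08)·(-20)] / -5800 = +0.001103
∂h/∂y = [(-50)·(+0.08) − (-40)·(-0.08)] / -5800 = +0.001241
|∇h| = √(0.001103² + 0.001241²) = 0.00166

0.0017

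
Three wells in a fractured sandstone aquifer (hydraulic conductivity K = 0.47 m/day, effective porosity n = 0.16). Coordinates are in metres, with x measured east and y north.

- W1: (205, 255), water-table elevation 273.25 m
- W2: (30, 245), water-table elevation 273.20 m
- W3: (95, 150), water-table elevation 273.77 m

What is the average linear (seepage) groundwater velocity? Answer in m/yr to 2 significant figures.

With h = a·x + b·y + c and W1 as origin, the differences give:
  (-175)·a + (-10)·b = -0.05
  (-110)·a + (-105)·b = +0.52
Eliminate b (×(-105) and ×(-10), subtract): 17275·a = 10.450 → a = ∂h/∂x = +0.0006049
Back-substitute: b = ∂h/∂y = -0.005586.
|∇h| = √(0.0006049² + -0.005586²) = 0.005619
Seepage velocity v = K·i/n = 0.47 × 0.005619 / 0.16 = 0.01651 m/day = 6.03 m/yr.

6.0 m/yr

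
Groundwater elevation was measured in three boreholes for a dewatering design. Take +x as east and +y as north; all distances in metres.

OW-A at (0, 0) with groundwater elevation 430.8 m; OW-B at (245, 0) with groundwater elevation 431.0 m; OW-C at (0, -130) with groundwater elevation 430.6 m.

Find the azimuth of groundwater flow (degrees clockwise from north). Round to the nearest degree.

208°

∂h/∂x = (431.0 − 430.8) / (245 − 0) = +0.0008163
∂h/∂y = (430.6 − 430.8) / (-130 − 0) = +0.001538
Flow direction (−∇h) has components (-0.0008163 E, -0.001538 N).
Azimuth = atan2(E, N) = atan2(-0.0008163, -0.001538) = 208.0° ≈ 208°.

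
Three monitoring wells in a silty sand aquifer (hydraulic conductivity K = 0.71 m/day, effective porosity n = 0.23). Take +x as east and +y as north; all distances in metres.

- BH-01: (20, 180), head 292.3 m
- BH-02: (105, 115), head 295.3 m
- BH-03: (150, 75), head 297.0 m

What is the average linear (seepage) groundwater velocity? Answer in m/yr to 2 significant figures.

32 m/yr

Three-point gradient (reference BH-01): Δ to BH-02 = (85, -65, +3.0), Δ to BH-03 = (130, -105, +4.7).
∂h/∂x = +0.02000, ∂h/∂y = -0.02000 (det = -475).
|∇h| = √(0.02000² + -0.02000²) = 0.02828
Seepage velocity v = K·i/n = 0.71 × 0.02828 / 0.23 = 0.0873 m/day = 31.89 m/yr.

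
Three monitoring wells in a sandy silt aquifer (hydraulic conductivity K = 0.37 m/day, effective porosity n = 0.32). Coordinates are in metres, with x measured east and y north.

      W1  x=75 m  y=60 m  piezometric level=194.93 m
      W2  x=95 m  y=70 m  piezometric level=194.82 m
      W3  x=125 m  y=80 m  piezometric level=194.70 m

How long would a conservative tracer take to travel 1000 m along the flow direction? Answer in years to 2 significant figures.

260 years

With h = a·x + b·y + c and W1 as origin, the differences give:
  20·a + 10·b = -0.11
  50·a + 20·b = -0.23
Eliminate b (×20 and ×10, subtract): -100·a = 0.100 → a = ∂h/∂x = -0.0010000
Back-substitute: b = ∂h/∂y = -0.009000.
|∇h| = √(-0.0010000² + -0.009000²) = 0.009055
Seepage velocity v = K·i/n = 0.37 × 0.009055 / 0.32 = 0.01047 m/day.
t = 1000 / 0.01047 = 9.551e+04 days = 261 years.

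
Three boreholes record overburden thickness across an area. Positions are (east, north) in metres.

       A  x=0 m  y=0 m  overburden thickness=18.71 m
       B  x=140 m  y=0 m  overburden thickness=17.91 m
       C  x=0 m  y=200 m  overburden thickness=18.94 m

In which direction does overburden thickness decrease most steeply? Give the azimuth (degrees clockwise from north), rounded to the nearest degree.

∂d/∂x = (17.91 − 18.71) / (140 − 0) = -0.005714
∂d/∂y = (18.94 − 18.71) / (200 − 0) = +0.001150
Steepest decrease is along −∇f: components (+0.005714 E, -0.001150 N).
Azimuth = atan2(+0.005714, -0.001150) = 101.4° ≈ 101°.

101°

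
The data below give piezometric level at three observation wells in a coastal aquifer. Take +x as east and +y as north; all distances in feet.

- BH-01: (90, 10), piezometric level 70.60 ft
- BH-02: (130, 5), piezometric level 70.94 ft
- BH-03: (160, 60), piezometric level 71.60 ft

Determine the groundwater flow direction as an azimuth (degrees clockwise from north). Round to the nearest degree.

234°

With h = a·x + b·y + c and BH-01 as origin, the differences give:
  40·a + (-5)·b = +0.34
  70·a + 50·b = +1.00
Eliminate b (×50 and ×(-5), subtract): 2350·a = 22.000 → a = ∂h/∂x = +0.009362
Back-substitute: b = ∂h/∂y = +0.006894.
Flow direction (−∇h) has components (-0.009362 E, -0.006894 N).
Azimuth = atan2(E, N) = atan2(-0.009362, -0.006894) = 233.6° ≈ 234°.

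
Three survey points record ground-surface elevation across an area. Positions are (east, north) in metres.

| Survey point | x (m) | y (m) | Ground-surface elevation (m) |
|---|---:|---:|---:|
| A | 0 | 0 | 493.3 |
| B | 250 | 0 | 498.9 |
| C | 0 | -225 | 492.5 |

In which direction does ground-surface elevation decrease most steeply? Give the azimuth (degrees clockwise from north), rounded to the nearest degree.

∂z/∂x = (498.9 − 493.3) / (250 − 0) = +0.02240
∂z/∂y = (492.5 − 493.3) / (-225 − 0) = +0.003556
Steepest decrease is along −∇f: components (-0.02240 E, -0.003556 N).
Azimuth = atan2(-0.02240, -0.003556) = 261.0° ≈ 261°.

261°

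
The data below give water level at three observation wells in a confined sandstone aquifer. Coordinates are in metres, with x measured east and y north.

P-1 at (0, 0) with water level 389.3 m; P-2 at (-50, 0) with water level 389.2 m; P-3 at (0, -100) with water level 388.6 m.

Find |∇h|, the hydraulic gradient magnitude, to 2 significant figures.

∂h/∂x = (389.2 − 389.3) / (-50 − 0) = +0.002000
∂h/∂y = (388.6 − 389.3) / (-100 − 0) = +0.007000
|∇h| = √(0.002000² + 0.007000²) = 0.00728

0.0073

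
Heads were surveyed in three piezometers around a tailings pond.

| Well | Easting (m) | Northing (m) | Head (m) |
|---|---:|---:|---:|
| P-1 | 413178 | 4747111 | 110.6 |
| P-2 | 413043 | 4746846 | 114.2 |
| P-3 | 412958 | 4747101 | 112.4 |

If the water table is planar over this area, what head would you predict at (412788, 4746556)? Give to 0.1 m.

With h = a·x + b·y + c and P-1 as origin, the differences give:
  (-135)·a + (-265)·b = +3.6
  (-220)·a + (-10)·b = +1.8
Eliminate b (×(-10) and ×(-265), subtract): -56950·a = 441.00 → a = ∂h/∂x = -0.007744
Back-substitute: b = ∂h/∂y = -0.009640.
h(412788, 4746556) = 110.6 + (-0.007744)·(-390) + (-0.009640)·(-555) = 110.6 +3.020 +5.350 = 118.970 m.

119.0 m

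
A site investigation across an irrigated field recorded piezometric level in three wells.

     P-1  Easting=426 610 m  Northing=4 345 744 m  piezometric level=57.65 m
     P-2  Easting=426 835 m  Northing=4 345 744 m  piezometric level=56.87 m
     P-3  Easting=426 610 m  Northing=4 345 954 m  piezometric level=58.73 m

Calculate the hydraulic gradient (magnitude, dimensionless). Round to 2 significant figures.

∂h/∂x = (56.87 − 57.65) / (426835 − 426610) = -0.003467
∂h/∂y = (58.73 − 57.65) / (4345954 − 4345744) = +0.005143
|∇h| = √(-0.003467² + 0.005143²) = 0.006202

0.0062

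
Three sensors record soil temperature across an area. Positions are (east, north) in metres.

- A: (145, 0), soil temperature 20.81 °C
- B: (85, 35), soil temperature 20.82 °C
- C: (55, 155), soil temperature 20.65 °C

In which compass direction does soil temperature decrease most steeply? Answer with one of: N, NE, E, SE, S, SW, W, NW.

Taking A as reference: B−A = (-60, 35, +0.01); C−A = (-90, 155, -0.16).
Solve a·Δx + b·Δy = ΔT: det = (-60)·155 − (-90)·35 = -6150.
∂T/∂x = [(+0.01)·155 − (-0.16)·35] / -6150 = -0.001163
∂T/∂y = [(-60)·(-0.16) − (-90)·(+0.01)] / -6150 = -0.001707
Steepest decrease is along −∇f = (+0.001163 E, +0.001707 N) → northeast.

NE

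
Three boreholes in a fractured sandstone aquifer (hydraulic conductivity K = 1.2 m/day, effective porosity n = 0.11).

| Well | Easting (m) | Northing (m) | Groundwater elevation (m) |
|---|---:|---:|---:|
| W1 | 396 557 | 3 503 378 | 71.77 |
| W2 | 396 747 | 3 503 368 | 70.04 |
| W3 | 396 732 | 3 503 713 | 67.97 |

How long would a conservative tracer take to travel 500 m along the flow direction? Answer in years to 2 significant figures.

With h = a·x + b·y + c and W1 as origin, the differences give:
  190·a + (-10)·b = -1.73
  175·a + 335·b = -3.80
Eliminate b (×335 and ×(-10), subtract): 65400·a = -617.550 → a = ∂h/∂x = -0.009443
Back-substitute: b = ∂h/∂y = -0.006411.
|∇h| = √(-0.009443² + -0.006411²) = 0.01141
Seepage velocity v = K·i/n = 1.2 × 0.01141 / 0.11 = 0.1245 m/day.
t = 500 / 0.1245 = 4016 days = 11 years.

11 years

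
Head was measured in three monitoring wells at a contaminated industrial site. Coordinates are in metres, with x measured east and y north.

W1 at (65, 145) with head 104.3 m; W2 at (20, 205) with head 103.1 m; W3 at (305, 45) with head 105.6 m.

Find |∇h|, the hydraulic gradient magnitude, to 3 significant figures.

Differences from W1: to W2 (Δx, Δy, Δh) = (-45, 60, -1.2); to W3 = (240, -100, +1.3).
Solve a·Δx + b·Δy = Δh: det = (-45)·(-100) − 240·60 = -9900.
∂h/∂x = [(-1.2)·(-100) − (+1.3)·60] / -9900 = -0.004242
∂h/∂y = [(-45)·(+1.3) − 240·(-1.2)] / -9900 = -0.02318
|∇h| = √(-0.004242² + -0.02318²) = 0.02356

0.0236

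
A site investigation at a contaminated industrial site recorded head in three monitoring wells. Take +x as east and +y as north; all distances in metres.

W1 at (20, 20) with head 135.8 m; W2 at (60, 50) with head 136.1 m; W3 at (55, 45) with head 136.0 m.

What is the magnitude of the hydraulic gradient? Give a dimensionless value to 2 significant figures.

0.058

Differences from W1: to W2 (Δx, Δy, Δh) = (40, 30, +0.3); to W3 = (35, 25, +0.2).
Solve a·Δx + b·Δy = Δh: det = 40·25 − 35·30 = -50.
∂h/∂x = [(+0.3)·25 − (+0.2)·30] / -50 = -0.03000
∂h/∂y = [40·(+0.2) − 35·(+0.3)] / -50 = +0.05000
|∇h| = √(-0.03000² + 0.05000²) = 0.05831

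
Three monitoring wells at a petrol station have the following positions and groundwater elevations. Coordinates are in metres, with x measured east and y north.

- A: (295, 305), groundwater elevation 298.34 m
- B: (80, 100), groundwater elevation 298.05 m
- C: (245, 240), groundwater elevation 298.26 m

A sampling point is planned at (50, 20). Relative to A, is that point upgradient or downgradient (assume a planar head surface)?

Three-point gradient (reference A): Δ to B = (-215, -205, -0.29), Δ to C = (-50, -65, -0.08).
∂h/∂x = +0.0006577, ∂h/∂y = +0.0007248 (det = 3725).
Head at (50, 20) = 298.34 + (+0.0006577)·(-245) + (+0.0007248)·(-285) = 297.97 m.
That is lower than the 298.34 m at A, so the point is downgradient.

downgradient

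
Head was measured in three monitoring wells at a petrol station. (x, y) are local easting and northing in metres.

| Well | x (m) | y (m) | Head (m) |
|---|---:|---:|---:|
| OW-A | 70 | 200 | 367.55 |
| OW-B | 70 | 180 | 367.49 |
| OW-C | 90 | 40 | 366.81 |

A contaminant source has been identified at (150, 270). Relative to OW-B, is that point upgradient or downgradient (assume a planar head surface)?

downgradient

Three-point gradient (reference OW-A): Δ to OW-B = (0, -20, -0.06), Δ to OW-C = (20, -160, -0.74).
∂h/∂x = -0.01300, ∂h/∂y = +0.003000 (det = 400).
Head at (150, 270) = 367.55 + (-0.01300)·(80) + (+0.003000)·(70) = 366.72 m.
That is lower than the 367.49 m at OW-B, so the point is downgradient.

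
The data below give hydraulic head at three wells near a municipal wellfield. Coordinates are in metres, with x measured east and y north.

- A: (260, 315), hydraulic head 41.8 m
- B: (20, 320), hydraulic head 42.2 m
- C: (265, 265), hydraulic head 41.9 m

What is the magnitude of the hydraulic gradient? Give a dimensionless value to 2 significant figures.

0.0028

Three-point gradient (reference A): Δ to B = (-240, 5, +0.4), Δ to C = (5, -50, +0.1).
∂h/∂x = -0.001712, ∂h/∂y = -0.002171 (det = 11975).
|∇h| = √(-0.001712² + -0.002171²) = 0.002765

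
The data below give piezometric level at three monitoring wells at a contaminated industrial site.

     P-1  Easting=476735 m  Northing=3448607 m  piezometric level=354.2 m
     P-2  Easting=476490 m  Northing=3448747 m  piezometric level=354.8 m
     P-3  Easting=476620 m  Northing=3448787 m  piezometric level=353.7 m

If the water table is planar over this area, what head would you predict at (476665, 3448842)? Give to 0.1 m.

353.0 m

With h = a·x + b·y + c and P-1 as origin, the differences give:
  (-245)·a + 140·b = +0.6
  (-115)·a + 180·b = -0.5
Eliminate b (×180 and ×140, subtract): -28000·a = 178.00 → a = ∂h/∂x = -0.006357
Back-substitute: b = ∂h/∂y = -0.006839.
h(476665, 3448842) = 354.2 + (-0.006357)·(-70) + (-0.006839)·(235) = 354.2 +0.445 -1.607 = 353.038 m.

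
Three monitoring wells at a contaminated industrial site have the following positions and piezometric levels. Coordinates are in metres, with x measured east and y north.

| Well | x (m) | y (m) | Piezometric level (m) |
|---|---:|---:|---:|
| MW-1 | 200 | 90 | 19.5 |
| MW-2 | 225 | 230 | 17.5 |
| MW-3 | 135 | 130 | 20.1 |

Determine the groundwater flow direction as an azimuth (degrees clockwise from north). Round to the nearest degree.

Taking MW-1 as reference: MW-2−MW-1 = (25, 140, -2.0); MW-3−MW-1 = (-65, 40, +0.6).
Determinant of the coordinate differences = 25·40 − (-65)·140 = 10100.
∂h/∂x = [(-2.0)·40 − (+0.6)·140] / 10100 = -0.01624
∂h/∂y = [25·(+0.6) − (-65)·(-2.0)] / 10100 = -0.01139
Flow direction (−∇h) has components (+0.01624 E, +0.01139 N).
Azimuth = atan2(E, N) = atan2(+0.01624, +0.01139) = 55.0° ≈ 055°.

055°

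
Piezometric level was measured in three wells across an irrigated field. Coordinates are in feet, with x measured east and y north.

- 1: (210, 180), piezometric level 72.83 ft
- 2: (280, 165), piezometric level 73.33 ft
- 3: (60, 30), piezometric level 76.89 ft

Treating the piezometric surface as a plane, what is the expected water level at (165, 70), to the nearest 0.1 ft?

75.9 ft

Three-point gradient (reference 1): Δ to 2 = (70, -15, +0.50), Δ to 3 = (-150, -150, +4.06).
∂h/∂x = +0.001106, ∂h/∂y = -0.02817 (det = -12750).
h(165, 70) = 72.83 + (+0.001106)·(-45) + (-0.02817)·(-110) = 72.83 -0.050 +3.099 = 75.879 ft.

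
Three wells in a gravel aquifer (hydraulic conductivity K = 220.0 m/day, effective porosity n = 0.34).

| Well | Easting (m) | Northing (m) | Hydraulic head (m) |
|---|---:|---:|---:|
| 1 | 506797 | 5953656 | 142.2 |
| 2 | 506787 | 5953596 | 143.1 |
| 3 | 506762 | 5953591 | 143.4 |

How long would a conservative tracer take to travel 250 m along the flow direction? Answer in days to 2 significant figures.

24 days

Differences from 1: to 2 (Δx, Δy, Δh) = (-10, -60, +0.9); to 3 = (-35, -65, +1.2).
Solve a·Δx + b·Δy = Δh: det = (-10)·(-65) − (-35)·(-60) = -1450.
∂h/∂x = [(+0.9)·(-65) − (+1.2)·(-60)] / -1450 = -0.009310
∂h/∂y = [(-10)·(+1.2) − (-35)·(+0.9)] / -1450 = -0.01345
|∇h| = √(-0.009310² + -0.01345²) = 0.01636
Seepage velocity v = K·i/n = 220.0 × 0.01636 / 0.34 = 10.59 m/day.
t = 250 / 10.59 = 23.61 days.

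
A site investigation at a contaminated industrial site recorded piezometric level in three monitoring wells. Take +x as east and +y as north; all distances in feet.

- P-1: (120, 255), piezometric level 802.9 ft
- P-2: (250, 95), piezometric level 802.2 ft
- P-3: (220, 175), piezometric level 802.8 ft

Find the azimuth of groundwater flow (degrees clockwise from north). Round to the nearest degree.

Three-point gradient (reference P-1): Δ to P-2 = (130, -160, -0.7), Δ to P-3 = (100, -80, -0.1).
∂h/∂x = +0.007143, ∂h/∂y = +0.01018 (det = 5600).
Flow direction (−∇h) has components (-0.007143 E, -0.01018 N).
Azimuth = atan2(E, N) = atan2(-0.007143, -0.01018) = 215.1° ≈ 215°.

215°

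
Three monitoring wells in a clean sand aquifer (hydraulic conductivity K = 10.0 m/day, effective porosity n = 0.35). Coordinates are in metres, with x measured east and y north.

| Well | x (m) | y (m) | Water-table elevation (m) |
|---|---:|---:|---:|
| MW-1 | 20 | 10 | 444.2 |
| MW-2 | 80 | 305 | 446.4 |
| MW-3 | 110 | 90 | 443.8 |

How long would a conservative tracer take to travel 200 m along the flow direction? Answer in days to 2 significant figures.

Three-point gradient (reference MW-1): Δ to MW-2 = (60, 295, +2.2), Δ to MW-3 = (90, 80, -0.4).
∂h/∂x = -0.01352, ∂h/∂y = +0.01021 (det = -21750).
|∇h| = √(-0.01352² + 0.01021²) = 0.01694
Seepage velocity v = K·i/n = 10.0 × 0.01694 / 0.35 = 0.484 m/day.
t = 200 / 0.484 = 413.2 days.

410 days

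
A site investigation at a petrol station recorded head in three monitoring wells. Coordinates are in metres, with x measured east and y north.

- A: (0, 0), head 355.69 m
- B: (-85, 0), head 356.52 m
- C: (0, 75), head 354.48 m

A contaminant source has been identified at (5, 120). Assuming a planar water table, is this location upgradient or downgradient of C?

downgradient

∂h/∂x = (356.52 − 355.69) / (-85 − 0) = -0.009765
∂h/∂y = (354.48 − 355.69) / (75 − 0) = -0.01613
Head at (5, 120) = 355.69 + (-0.009765)·(5) + (-0.01613)·(120) = 353.71 m.
That is lower than the 354.48 m at C, so the point is downgradient.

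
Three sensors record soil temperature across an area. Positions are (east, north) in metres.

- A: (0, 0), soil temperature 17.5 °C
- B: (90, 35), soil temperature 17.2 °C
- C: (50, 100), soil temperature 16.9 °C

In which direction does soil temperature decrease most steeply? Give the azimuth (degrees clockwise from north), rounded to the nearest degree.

Taking A as reference: B−A = (90, 35, -0.3); C−A = (50, 100, -0.6).
Determinant of the coordinate differences = 90·100 − 50·35 = 7250.
∂T/∂x = [(-0.3)·100 − (-0.6)·35] / 7250 = -0.001241
∂T/∂y = [90·(-0.6) − 50·(-0.3)] / 7250 = -0.005379
Steepest decrease is along −∇f: components (+0.001241 E, +0.005379 N).
Azimuth = atan2(+0.001241, +0.005379) = 13.0° ≈ 013°.

013°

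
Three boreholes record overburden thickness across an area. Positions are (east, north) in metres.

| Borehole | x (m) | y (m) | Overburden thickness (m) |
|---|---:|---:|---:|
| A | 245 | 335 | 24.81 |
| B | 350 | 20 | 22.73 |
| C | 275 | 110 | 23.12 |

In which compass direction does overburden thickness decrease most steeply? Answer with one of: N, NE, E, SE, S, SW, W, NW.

Differences from A: to B (Δx, Δy, Δh) = (105, -315, -2.08); to C = (30, -225, -1.69).
Solve a·Δx + b·Δy = Δd: det = 105·(-225) − 30·(-315) = -14175.
∂d/∂x = [(-2.08)·(-225) − (-1.69)·(-315)] / -14175 = +0.004540
∂d/∂y = [105·(-1.69) − 30·(-2.08)] / -14175 = +0.008116
Steepest decrease is along −∇f = (-0.004540 E, -0.008116 N) → southwest.

SW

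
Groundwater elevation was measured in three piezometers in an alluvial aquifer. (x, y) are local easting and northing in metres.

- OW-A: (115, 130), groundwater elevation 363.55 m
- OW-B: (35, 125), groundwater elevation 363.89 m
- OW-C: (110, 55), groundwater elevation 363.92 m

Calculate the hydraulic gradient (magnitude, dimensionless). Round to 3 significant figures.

0.00612

With h = a·x + b·y + c and OW-A as origin, the differences give:
  (-80)·a + (-5)·b = +0.34
  (-5)·a + (-75)·b = +0.37
Eliminate b (×(-75) and ×(-5), subtract): 5975·a = -23.650 → a = ∂h/∂x = -0.003958
Back-substitute: b = ∂h/∂y = -0.004669.
|∇h| = √(-0.003958² + -0.004669²) = 0.006121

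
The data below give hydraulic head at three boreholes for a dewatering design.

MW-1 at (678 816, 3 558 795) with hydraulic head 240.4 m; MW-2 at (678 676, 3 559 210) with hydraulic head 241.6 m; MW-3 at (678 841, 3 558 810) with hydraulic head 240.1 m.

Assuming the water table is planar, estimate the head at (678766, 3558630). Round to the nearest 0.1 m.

241.1 m

Differences from MW-1: to MW-2 (Δx, Δy, Δh) = (-140, 415, +1.2); to MW-3 = (25, 15, -0.3).
Solve a·Δx + b·Δy = Δh: det = (-140)·15 − 25·415 = -12475.
∂h/∂x = [(+1.2)·15 − (-0.3)·415] / -12475 = -0.01142
∂h/∂y = [(-140)·(-0.3) − 25·(+1.2)] / -12475 = -0.0009619
h(678766, 3558630) = 240.4 + (-0.01142)·(-50) + (-0.0009619)·(-165) = 240.4 +0.571 +0.159 = 241.130 m.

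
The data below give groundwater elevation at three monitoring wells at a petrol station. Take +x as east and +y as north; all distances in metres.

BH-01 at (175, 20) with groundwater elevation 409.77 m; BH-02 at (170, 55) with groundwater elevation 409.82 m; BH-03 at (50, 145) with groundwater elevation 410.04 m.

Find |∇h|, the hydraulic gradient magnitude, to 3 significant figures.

0.00156

Three-point gradient (reference BH-01): Δ to BH-02 = (-5, 35, +0.05), Δ to BH-03 = (-125, 125, +0.27).
∂h/∂x = -0.0008533, ∂h/∂y = +0.001307 (det = 3750).
|∇h| = √(-0.0008533² + 0.001307²) = 0.001561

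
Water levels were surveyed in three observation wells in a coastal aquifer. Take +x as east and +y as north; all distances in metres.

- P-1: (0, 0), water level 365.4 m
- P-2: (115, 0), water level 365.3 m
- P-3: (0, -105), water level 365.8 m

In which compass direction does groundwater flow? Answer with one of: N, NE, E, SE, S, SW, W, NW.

N

∂h/∂x = (365.3 − 365.4) / (115 − 0) = -0.0008696
∂h/∂y = (365.8 − 365.4) / (-105 − 0) = -0.003810
Flow = −∇h = (+0.0008696 east, +0.003810 north), which points north.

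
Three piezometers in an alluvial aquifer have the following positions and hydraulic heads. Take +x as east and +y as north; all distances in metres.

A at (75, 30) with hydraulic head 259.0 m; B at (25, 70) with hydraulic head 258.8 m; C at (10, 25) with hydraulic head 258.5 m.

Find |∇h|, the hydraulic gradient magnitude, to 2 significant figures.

Three-point gradient (reference A): Δ to B = (-50, 40, -0.2), Δ to C = (-65, -5, -0.5).
∂h/∂x = +0.007368, ∂h/∂y = +0.004211 (det = 2850).
|∇h| = √(0.007368² + 0.004211²) = 0.008486

0.0085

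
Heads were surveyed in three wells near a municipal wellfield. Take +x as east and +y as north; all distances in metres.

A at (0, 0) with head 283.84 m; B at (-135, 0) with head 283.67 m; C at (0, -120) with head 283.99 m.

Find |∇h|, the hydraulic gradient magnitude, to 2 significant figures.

∂h/∂x = (283.67 − 283.84) / (-135 − 0) = +0.001259
∂h/∂y = (283.99 − 283.84) / (-120 − 0) = -0.001250
|∇h| = √(0.001259² + -0.001250²) = 0.001774

0.0018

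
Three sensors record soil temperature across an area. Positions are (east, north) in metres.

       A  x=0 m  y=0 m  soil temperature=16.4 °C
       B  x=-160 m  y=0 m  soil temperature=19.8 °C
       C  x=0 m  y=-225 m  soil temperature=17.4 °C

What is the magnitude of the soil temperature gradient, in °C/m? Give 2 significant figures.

0.022 °C/m

∂T/∂x = (19.8 − 16.4) / (-160 − 0) = -0.02125
∂T/∂y = (17.4 − 16.4) / (-225 − 0) = -0.004444
|∇f| = √(-0.02125² + -0.004444²) = 0.02171 °C/m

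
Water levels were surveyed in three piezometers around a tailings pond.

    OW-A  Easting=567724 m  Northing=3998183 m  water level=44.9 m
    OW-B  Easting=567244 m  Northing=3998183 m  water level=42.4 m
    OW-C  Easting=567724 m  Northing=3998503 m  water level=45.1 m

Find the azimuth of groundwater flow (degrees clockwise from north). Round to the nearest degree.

∂h/∂x = (42.4 − 44.9) / (567244 − 567724) = +0.005208
∂h/∂y = (45.1 − 44.9) / (3998503 − 3998183) = +0.0006250
Flow direction (−∇h) has components (-0.005208 E, -0.0006250 N).
Azimuth = atan2(E, N) = atan2(-0.005208, -0.0006250) = 263.2° ≈ 263°.

263°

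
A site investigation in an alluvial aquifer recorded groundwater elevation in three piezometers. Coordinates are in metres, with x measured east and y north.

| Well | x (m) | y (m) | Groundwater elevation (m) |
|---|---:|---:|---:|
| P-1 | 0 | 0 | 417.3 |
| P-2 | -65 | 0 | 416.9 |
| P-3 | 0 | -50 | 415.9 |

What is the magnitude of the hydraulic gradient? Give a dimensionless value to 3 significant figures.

∂h/∂x = (416.9 − 417.3) / (-65 − 0) = +0.006154
∂h/∂y = (415.9 − 417.3) / (-50 − 0) = +0.02800
|∇h| = √(0.006154² + 0.02800²) = 0.02867

0.0287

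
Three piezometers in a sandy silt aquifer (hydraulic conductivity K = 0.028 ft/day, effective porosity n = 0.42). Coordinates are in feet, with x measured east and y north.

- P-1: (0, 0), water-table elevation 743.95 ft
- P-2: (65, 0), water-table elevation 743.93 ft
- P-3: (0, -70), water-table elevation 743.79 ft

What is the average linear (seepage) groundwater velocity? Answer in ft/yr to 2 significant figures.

∂h/∂x = (743.93 − 743.95) / (65 − 0) = -0.0003077
∂h/∂y = (743.79 − 743.95) / (-70 − 0) = +0.002286
|∇h| = √(-0.0003077² + 0.002286²) = 0.002307
Seepage velocity v = K·i/n = 0.028 × 0.002307 / 0.42 = 0.0001538 ft/day = 0.05618 ft/yr.

0.056 ft/yr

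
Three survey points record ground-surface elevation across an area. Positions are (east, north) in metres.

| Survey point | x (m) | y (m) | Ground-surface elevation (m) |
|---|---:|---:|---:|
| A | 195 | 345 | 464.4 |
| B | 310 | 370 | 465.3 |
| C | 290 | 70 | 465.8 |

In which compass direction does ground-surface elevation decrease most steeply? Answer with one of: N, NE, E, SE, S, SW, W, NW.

W

Three-point gradient (reference A): Δ to B = (115, 25, +0.9), Δ to C = (95, -275, +1.4).
∂z/∂x = +0.008309, ∂z/∂y = -0.002221 (det = -34000).
Steepest decrease is along −∇f = (-0.008309 E, +0.002221 N) → west.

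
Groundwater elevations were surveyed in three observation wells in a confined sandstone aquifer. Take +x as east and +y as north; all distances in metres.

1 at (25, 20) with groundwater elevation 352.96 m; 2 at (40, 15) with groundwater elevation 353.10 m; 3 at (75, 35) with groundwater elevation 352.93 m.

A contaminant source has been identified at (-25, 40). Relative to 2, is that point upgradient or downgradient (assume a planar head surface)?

downgradient

Differences from 1: to 2 (Δx, Δy, Δh) = (15, -5, +0.14); to 3 = (50, 15, -0.03).
Determinant of the coordinate differences = 15·15 − 50·(-5) = 475.
∂h/∂x = [(+0.14)·15 − (-0.03)·(-5)] / 475 = +0.004105
∂h/∂y = [15·(-0.03) − 50·(+0.14)] / 475 = -0.01568
Head at (-25, 40) = 352.96 + (+0.004105)·(-50) + (-0.01568)·(20) = 352.44 m.
That is lower than the 353.10 m at 2, so the point is downgradient.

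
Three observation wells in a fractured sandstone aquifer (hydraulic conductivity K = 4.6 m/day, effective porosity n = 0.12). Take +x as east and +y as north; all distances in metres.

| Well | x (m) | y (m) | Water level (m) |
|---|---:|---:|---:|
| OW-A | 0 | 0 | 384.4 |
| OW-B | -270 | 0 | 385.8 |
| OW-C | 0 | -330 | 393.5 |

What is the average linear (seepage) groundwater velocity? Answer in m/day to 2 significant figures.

∂h/∂x = (385.8 − 384.4) / (-270 − 0) = -0.005185
∂h/∂y = (393.5 − 384.4) / (-330 − 0) = -0.02758
|∇h| = √(-0.005185² + -0.02758²) = 0.02806
Seepage velocity v = K·i/n = 4.6 × 0.02806 / 0.12 = 1.076 m/day.

1.1 m/day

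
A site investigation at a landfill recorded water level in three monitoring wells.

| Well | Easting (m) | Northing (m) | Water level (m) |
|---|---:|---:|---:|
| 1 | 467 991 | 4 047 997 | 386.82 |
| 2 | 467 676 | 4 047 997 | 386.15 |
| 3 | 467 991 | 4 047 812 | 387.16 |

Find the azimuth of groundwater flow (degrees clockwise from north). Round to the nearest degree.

311°

∂h/∂x = (386.15 − 386.82) / (467676 − 467991) = +0.002127
∂h/∂y = (387.16 − 386.82) / (4047812 − 4047997) = -0.001838
Flow direction (−∇h) has components (-0.002127 E, +0.001838 N).
Azimuth = atan2(E, N) = atan2(-0.002127, +0.001838) = 310.8° ≈ 311°.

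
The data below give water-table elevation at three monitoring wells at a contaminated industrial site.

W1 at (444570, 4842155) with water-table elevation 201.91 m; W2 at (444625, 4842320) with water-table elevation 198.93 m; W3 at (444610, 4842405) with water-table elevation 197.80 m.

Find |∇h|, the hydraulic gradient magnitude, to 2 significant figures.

0.018

Differences from W1: to W2 (Δx, Δy, Δh) = (55, 165, -2.98); to W3 = (40, 250, -4.11).
Solve a·Δx + b·Δy = Δh: det = 55·250 − 40·165 = 7150.
∂h/∂x = [(-2.98)·250 − (-4.11)·165] / 7150 = -0.009350
∂h/∂y = [55·(-4.11) − 40·(-2.98)] / 7150 = -0.01494
|∇h| = √(-0.009350² + -0.01494²) = 0.01762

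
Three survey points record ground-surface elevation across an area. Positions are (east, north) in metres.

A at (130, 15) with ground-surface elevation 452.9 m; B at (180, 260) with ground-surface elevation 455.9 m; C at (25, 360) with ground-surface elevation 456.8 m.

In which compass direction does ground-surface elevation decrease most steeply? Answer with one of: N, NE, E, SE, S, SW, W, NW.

S

Three-point gradient (reference A): Δ to B = (50, 245, +3.0), Δ to C = (-105, 345, +3.9).
∂z/∂x = +0.001850, ∂z/∂y = +0.01187 (det = 42975).
Steepest decrease is along −∇f = (-0.001850 E, -0.01187 N) → south.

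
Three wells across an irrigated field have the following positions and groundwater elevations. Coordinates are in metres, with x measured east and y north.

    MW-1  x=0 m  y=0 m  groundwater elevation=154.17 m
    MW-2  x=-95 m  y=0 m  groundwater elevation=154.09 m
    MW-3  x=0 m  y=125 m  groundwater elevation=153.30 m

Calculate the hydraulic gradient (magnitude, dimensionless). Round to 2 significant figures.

0.0070

∂h/∂x = (154.09 − 154.17) / (-95 − 0) = +0.0008421
∂h/∂y = (153.30 − 154.17) / (125 − 0) = -0.006960
|∇h| = √(0.0008421² + -0.006960²) = 0.007011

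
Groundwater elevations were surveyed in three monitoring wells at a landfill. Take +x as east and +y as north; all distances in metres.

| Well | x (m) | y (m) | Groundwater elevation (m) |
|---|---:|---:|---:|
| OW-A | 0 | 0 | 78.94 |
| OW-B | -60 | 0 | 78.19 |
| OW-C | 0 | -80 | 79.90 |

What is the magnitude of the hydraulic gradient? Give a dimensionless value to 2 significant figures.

∂h/∂x = (78.19 − 78.94) / (-60 − 0) = +0.01250
∂h/∂y = (79.90 − 78.94) / (-80 − 0) = -0.01200
|∇h| = √(0.01250² + -0.01200²) = 0.01733

0.017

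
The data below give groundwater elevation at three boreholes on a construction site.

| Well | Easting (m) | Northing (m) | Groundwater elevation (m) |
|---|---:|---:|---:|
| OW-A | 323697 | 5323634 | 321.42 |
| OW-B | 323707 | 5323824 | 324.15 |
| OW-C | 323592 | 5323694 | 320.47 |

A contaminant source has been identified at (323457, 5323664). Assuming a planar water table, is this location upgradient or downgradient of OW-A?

With h = a·x + b·y + c and OW-A as origin, the differences give:
  10·a + 190·b = +2.73
  (-105)·a + 60·b = -0.95
Eliminate b (×60 and ×190, subtract): 20550·a = 344.300 → a = ∂h/∂x = +0.01675
Back-substitute: b = ∂h/∂y = +0.01349.
Head at (323457, 5323664) = 321.42 + (+0.01675)·(-240) + (+0.01349)·(30) = 317.80 m.
That is lower than the 321.42 m at OW-A, so the point is downgradient.

downgradient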